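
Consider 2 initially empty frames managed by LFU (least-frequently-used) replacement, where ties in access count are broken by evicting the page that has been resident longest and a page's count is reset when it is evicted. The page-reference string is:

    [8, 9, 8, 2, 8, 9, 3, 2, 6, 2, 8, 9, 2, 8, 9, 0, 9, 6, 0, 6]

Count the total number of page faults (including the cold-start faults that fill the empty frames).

16

8 → fault, frames (8)
9 → fault, frames (8 9)
8 → hit
2 → fault, evict 9, frames (8 2)
8 → hit
9 → fault, evict 2, frames (8 9)
3 → fault, evict 9, frames (8 3)
2 → fault, evict 3, frames (8 2)
6 → fault, evict 2, frames (8 6)
2 → fault, evict 6, frames (8 2)
8 → hit
9 → fault, evict 2, frames (8 9)
2 → fault, evict 9, frames (8 2)
8 → hit
9 → fault, evict 2, frames (8 9)
0 → fault, evict 9, frames (8 0)
9 → fault, evict 0, frames (8 9)
6 → fault, evict 9, frames (8 6)
0 → fault, evict 6, frames (8 0)
6 → fault, evict 0, frames (8 6)
Page faults: 16.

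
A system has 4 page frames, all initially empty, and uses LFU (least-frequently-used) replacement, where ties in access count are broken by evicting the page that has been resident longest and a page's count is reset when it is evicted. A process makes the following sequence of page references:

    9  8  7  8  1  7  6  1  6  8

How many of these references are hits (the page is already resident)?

5

9 → miss, frames (9)
8 → miss, frames (9 8)
7 → miss, frames (9 8 7)
8 → hit
1 → miss, frames (9 8 7 1)
7 → hit
6 → miss, evict 9, frames (8 7 1 6)
1 → hit
6 → hit
8 → hit
Hits: 5.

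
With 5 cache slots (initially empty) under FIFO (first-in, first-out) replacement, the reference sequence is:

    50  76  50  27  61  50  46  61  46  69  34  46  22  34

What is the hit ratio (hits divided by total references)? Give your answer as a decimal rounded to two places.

50: fault, frames [50]
76: fault, frames [50, 76]
50: hit
27: fault, frames [50, 76, 27]
61: fault, frames [50, 76, 27, 61]
50: hit
46: fault, frames [50, 76, 27, 61, 46]
61: hit
46: hit
69: fault, evict 50, frames [76, 27, 61, 46, 69]
34: fault, evict 76, frames [27, 61, 46, 69, 34]
46: hit
22: fault, evict 27, frames [61, 46, 69, 34, 22]
34: hit
Hits: 6 of 14 references → 6/14 = 0.4286.

0.43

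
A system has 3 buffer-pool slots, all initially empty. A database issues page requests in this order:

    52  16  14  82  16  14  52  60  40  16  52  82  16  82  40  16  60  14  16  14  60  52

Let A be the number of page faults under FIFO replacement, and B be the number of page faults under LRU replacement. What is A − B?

Under FIFO: F F F F . . F F F F F F . . F F F F . . . F → 15 faults.
Under LRU: F F F F . . F F F F F F . . F . F F . . . F → 14 faults.
A − B = 15 − 14 = 1.

1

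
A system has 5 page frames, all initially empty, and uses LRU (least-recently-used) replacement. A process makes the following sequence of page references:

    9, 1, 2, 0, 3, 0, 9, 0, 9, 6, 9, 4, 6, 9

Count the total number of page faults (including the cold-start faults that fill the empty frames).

9 -> miss, frames (9)
1 -> miss, frames (9 1)
2 -> miss, frames (9 1 2)
0 -> miss, frames (9 1 2 0)
3 -> miss, frames (9 1 2 0 3)
0 -> hit
9 -> hit
0 -> hit
9 -> hit
6 -> miss, evict 1, frames (2 3 0 9 6)
9 -> hit
4 -> miss, evict 2, frames (3 0 6 9 4)
6 -> hit
9 -> hit
Page faults: 7.

7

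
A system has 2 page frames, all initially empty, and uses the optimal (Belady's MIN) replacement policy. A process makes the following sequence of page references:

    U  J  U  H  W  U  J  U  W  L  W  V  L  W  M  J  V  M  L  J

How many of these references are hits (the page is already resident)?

U → fault, frames {U}
J → fault, frames {U,J}
U → hit
H → fault, evict J, frames {U,H}
W → fault, evict H, frames {U,W}
U → hit
J → fault, evict W, frames {U,J}
U → hit
W → fault, evict U, frames {J,W}
L → fault, evict J, frames {W,L}
W → hit
V → fault, evict W, frames {L,V}
L → hit
W → fault, evict L, frames {V,W}
M → fault, evict W, frames {V,M}
J → fault, evict M, frames {V,J}
V → hit
M → fault, evict V, frames {J,M}
L → fault, evict M, frames {J,L}
J → hit
Hits: 7.

7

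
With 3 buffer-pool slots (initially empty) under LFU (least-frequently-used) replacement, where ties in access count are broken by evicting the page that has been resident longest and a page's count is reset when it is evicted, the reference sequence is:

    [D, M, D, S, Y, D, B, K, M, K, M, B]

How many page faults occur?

8

D → miss, frames (D)
M → miss, frames (D M)
D → hit
S → miss, frames (D M S)
Y → miss, evict M, frames (D S Y)
D → hit
B → miss, evict S, frames (D Y B)
K → miss, evict Y, frames (D B K)
M → miss, evict B, frames (D K M)
K → hit
M → hit
B → miss, evict K, frames (D M B)
Page faults: 8.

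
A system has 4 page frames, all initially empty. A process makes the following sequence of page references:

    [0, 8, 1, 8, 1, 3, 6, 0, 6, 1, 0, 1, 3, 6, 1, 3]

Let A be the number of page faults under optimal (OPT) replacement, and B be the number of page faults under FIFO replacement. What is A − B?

-1

Under OPT: F F F . . F F . . . . . . . . . → 5 faults.
Under FIFO: F F F . . F F F . . . . . . . . → 6 faults.
A − B = 5 − 6 = -1.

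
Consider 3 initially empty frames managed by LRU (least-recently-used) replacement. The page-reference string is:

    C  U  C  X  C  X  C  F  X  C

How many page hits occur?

6

C → miss, frames {C}
U → miss, frames {C,U}
C → hit
X → miss, frames {U,C,X}
C → hit
X → hit
C → hit
F → miss, evict U, frames {X,C,F}
X → hit
C → hit
Hits: 6.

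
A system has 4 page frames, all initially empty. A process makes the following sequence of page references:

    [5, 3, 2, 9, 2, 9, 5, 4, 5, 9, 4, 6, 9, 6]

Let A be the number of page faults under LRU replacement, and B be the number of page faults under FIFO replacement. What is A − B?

Under LRU: F F F F . . . F . . . F . . → 6 faults.
Under FIFO: F F F F . . . F F . . F . . → 7 faults.
A − B = 6 − 7 = -1.

-1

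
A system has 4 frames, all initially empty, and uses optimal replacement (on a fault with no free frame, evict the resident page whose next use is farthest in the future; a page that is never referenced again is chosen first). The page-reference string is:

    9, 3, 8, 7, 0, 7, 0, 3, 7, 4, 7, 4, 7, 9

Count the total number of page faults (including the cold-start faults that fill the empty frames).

9 -> miss, frames {9}
3 -> miss, frames {9,3}
8 -> miss, frames {9,3,8}
7 -> miss, frames {9,3,8,7}
0 -> miss, evict 8, frames {9,3,7,0}
7 -> hit
0 -> hit
3 -> hit
7 -> hit
4 -> miss, evict 0, frames {9,3,7,4}
7 -> hit
4 -> hit
7 -> hit
9 -> hit
Page faults: 6.

6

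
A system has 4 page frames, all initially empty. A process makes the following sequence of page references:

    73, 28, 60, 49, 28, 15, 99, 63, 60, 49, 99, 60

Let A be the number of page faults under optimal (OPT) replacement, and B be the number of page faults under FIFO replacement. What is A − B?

-2

Under OPT: F F F F . F F F . . . . → 7 faults.
Under FIFO: F F F F . F F F F F . . → 9 faults.
A − B = 7 − 9 = -2.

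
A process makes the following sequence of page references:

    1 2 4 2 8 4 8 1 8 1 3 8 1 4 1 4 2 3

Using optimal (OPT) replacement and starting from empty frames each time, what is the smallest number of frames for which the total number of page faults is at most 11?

f=1: 18 faults
f=2: 10 faults
f=3: 7 faults
f=4: 6 faults
f=5: 5 faults
Smallest f with faults ≤ 11 is 2.

2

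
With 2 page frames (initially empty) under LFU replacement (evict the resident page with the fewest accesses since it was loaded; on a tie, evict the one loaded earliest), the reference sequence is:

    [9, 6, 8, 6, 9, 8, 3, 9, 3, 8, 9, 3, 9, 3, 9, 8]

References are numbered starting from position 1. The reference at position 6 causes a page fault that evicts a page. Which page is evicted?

pos 1: 9: miss, frames [9]
pos 2: 6: miss, frames [9, 6]
pos 3: 8: miss, evict 9, frames [6, 8]
pos 4: 6: hit
pos 5: 9: miss, evict 8, frames [6, 9]
pos 6: 8: miss, evict 9, frames [6, 8]
At position 6, page 9 is evicted.

9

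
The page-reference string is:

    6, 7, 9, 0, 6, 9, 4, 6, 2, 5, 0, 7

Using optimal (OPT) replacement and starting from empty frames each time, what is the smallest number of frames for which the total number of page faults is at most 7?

f=1: 12 faults
f=2: 10 faults
f=3: 8 faults
f=4: 7 faults
f=5: 7 faults
f=6: 7 faults
f=7: 7 faults
Smallest f with faults ≤ 7 is 4.

4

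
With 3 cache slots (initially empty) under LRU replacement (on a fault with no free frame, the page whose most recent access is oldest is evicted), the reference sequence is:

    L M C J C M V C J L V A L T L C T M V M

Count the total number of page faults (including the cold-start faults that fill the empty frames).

L -> fault, frames {L}
M -> fault, frames {L,M}
C -> fault, frames {L,M,C}
J -> fault, evict L, frames {M,C,J}
C -> hit
M -> hit
V -> fault, evict J, frames {C,M,V}
C -> hit
J -> fault, evict M, frames {V,C,J}
L -> fault, evict V, frames {C,J,L}
V -> fault, evict C, frames {J,L,V}
A -> fault, evict J, frames {L,V,A}
L -> hit
T -> fault, evict V, frames {A,L,T}
L -> hit
C -> fault, evict A, frames {T,L,C}
T -> hit
M -> fault, evict L, frames {C,T,M}
V -> fault, evict C, frames {T,M,V}
M -> hit
Page faults: 13.

13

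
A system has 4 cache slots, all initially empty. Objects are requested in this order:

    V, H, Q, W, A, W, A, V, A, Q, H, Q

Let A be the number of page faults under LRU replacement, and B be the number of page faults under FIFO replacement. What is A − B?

-1

Under LRU: F F F F F . . F . . F . → 7 faults.
Under FIFO: F F F F F . . F . . F F → 8 faults.
A − B = 7 − 8 = -1.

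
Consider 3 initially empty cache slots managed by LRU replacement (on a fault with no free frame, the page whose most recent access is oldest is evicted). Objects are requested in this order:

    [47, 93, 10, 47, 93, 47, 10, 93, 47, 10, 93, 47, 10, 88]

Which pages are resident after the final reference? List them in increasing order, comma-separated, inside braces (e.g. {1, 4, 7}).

47 → fault, frames (47)
93 → fault, frames (47 93)
10 → fault, frames (47 93 10)
47 → hit
93 → hit
47 → hit
10 → hit
93 → hit
47 → hit
10 → hit
93 → hit
47 → hit
10 → hit
88 → fault, evict 93, frames (47 10 88)

{10, 47, 88}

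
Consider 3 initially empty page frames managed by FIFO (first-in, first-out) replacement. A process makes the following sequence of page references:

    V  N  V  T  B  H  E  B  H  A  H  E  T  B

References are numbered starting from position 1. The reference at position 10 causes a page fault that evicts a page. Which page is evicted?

B

pos 1: V -> miss, frames [V]
pos 2: N -> miss, frames [V, N]
pos 3: V -> hit
pos 4: T -> miss, frames [V, N, T]
pos 5: B -> miss, evict V, frames [N, T, B]
pos 6: H -> miss, evict N, frames [T, B, H]
pos 7: E -> miss, evict T, frames [B, H, E]
pos 8: B -> hit
pos 9: H -> hit
pos 10: A -> miss, evict B, frames [H, E, A]
At position 10, page B is evicted.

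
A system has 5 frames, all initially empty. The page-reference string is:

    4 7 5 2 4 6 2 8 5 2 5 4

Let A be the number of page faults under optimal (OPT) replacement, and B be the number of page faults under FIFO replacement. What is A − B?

Under OPT: F F F F . F . F . . . . → 6 faults.
Under FIFO: F F F F . F . F . . . F → 7 faults.
A − B = 6 − 7 = -1.

-1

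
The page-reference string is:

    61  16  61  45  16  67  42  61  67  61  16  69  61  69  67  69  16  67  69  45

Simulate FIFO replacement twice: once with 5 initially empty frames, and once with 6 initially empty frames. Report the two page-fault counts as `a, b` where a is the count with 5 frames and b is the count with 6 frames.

5 frames: F F . F . F F . . . . F F . . . F . . F → 9 faults.
6 frames: F F . F . F F . . . . F . . . . . . . . → 6 faults.
6 < 9: adding a frame reduced faults, as is typical.

9, 6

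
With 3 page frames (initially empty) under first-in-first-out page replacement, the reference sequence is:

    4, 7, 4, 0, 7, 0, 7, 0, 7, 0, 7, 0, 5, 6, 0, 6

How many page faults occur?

4 → miss, frames [4]
7 → miss, frames [4, 7]
4 → hit
0 → miss, frames [4, 7, 0]
7 → hit
0 → hit
7 → hit
0 → hit
7 → hit
0 → hit
7 → hit
0 → hit
5 → miss, evict 4, frames [7, 0, 5]
6 → miss, evict 7, frames [0, 5, 6]
0 → hit
6 → hit
Page faults: 5.

5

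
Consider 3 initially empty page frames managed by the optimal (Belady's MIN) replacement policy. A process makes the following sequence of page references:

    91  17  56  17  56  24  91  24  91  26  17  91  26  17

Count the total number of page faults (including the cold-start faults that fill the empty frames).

5

91: fault, frames {91}
17: fault, frames {91,17}
56: fault, frames {91,17,56}
17: hit
56: hit
24: fault, evict 56, frames {91,17,24}
91: hit
24: hit
91: hit
26: fault, evict 24, frames {91,17,26}
17: hit
91: hit
26: hit
17: hit
Page faults: 5.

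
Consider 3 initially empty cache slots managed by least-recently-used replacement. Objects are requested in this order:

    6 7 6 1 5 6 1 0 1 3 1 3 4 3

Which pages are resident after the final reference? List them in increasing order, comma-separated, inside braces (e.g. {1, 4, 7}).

{1, 3, 4}

6: miss, frames [6]
7: miss, frames [6, 7]
6: hit
1: miss, frames [7, 6, 1]
5: miss, evict 7, frames [6, 1, 5]
6: hit
1: hit
0: miss, evict 5, frames [6, 1, 0]
1: hit
3: miss, evict 6, frames [0, 1, 3]
1: hit
3: hit
4: miss, evict 0, frames [1, 3, 4]
3: hit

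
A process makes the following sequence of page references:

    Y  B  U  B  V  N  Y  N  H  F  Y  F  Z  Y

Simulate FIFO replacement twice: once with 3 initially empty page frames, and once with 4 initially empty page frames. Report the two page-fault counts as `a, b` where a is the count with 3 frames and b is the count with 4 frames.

3 frames: F F F . F F F . F F . . F F → 10 faults.
4 frames: F F F . F F F . F F . . F . → 9 faults.
9 < 10: adding a frame reduced faults, as is typical.

10, 9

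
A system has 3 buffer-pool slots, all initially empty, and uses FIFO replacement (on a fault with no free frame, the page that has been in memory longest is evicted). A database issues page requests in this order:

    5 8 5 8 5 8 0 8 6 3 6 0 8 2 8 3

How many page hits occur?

5 -> miss, frames [5]
8 -> miss, frames [5, 8]
5 -> hit
8 -> hit
5 -> hit
8 -> hit
0 -> miss, frames [5, 8, 0]
8 -> hit
6 -> miss, evict 5, frames [8, 0, 6]
3 -> miss, evict 8, frames [0, 6, 3]
6 -> hit
0 -> hit
8 -> miss, evict 0, frames [6, 3, 8]
2 -> miss, evict 6, frames [3, 8, 2]
8 -> hit
3 -> hit
Hits: 9.

9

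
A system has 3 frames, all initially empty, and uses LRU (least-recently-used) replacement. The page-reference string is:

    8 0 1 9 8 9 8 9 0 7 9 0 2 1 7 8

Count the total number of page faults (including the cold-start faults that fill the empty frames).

8: miss, frames (8)
0: miss, frames (8 0)
1: miss, frames (8 0 1)
9: miss, evict 8, frames (0 1 9)
8: miss, evict 0, frames (1 9 8)
9: hit
8: hit
9: hit
0: miss, evict 1, frames (8 9 0)
7: miss, evict 8, frames (9 0 7)
9: hit
0: hit
2: miss, evict 7, frames (9 0 2)
1: miss, evict 9, frames (0 2 1)
7: miss, evict 0, frames (2 1 7)
8: miss, evict 2, frames (1 7 8)
Page faults: 11.

11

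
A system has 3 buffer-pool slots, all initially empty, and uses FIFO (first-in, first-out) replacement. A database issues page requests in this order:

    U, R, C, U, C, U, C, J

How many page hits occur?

4

U: miss, frames [U]
R: miss, frames [U, R]
C: miss, frames [U, R, C]
U: hit
C: hit
U: hit
C: hit
J: miss, evict U, frames [R, C, J]
Hits: 4.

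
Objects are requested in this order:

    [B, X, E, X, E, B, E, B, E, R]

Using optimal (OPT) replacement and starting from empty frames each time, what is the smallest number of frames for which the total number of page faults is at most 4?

f=1: 10 faults
f=2: 5 faults
f=3: 4 faults
f=4: 4 faults
Smallest f with faults ≤ 4 is 3.

3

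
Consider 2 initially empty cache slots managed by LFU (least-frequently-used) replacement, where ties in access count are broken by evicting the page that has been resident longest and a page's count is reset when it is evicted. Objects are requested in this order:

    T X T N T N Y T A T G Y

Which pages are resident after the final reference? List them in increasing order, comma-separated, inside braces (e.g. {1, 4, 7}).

{T, Y}

T -> fault, frames [T]
X -> fault, frames [T, X]
T -> hit
N -> fault, evict X, frames [T, N]
T -> hit
N -> hit
Y -> fault, evict N, frames [T, Y]
T -> hit
A -> fault, evict Y, frames [T, A]
T -> hit
G -> fault, evict A, frames [T, G]
Y -> fault, evict G, frames [T, Y]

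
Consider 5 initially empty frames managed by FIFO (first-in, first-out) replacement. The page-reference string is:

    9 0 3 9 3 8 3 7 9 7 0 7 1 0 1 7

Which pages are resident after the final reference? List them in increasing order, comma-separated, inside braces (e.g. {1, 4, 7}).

{0, 1, 3, 7, 8}

9: fault, frames [9]
0: fault, frames [9, 0]
3: fault, frames [9, 0, 3]
9: hit
3: hit
8: fault, frames [9, 0, 3, 8]
3: hit
7: fault, frames [9, 0, 3, 8, 7]
9: hit
7: hit
0: hit
7: hit
1: fault, evict 9, frames [0, 3, 8, 7, 1]
0: hit
1: hit
7: hit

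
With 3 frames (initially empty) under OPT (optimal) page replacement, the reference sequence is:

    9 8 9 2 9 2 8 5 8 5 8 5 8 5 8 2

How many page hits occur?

12

9: fault, frames [9]
8: fault, frames [9, 8]
9: hit
2: fault, frames [9, 8, 2]
9: hit
2: hit
8: hit
5: fault, evict 9, frames [8, 2, 5]
8: hit
5: hit
8: hit
5: hit
8: hit
5: hit
8: hit
2: hit
Hits: 12.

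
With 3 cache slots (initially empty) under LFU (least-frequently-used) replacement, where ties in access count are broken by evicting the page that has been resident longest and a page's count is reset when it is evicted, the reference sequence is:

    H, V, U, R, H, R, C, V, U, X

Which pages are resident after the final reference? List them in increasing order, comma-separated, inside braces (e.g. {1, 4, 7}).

{R, U, X}

H → miss, frames {H}
V → miss, frames {H,V}
U → miss, frames {H,V,U}
R → miss, evict H, frames {V,U,R}
H → miss, evict V, frames {U,R,H}
R → hit
C → miss, evict U, frames {R,H,C}
V → miss, evict H, frames {R,C,V}
U → miss, evict C, frames {R,V,U}
X → miss, evict V, frames {R,U,X}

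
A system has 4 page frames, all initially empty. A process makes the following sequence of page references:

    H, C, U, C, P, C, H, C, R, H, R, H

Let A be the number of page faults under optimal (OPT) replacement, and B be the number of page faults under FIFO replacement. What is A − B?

-1

Under OPT: F F F . F . . . F . . . → 5 faults.
Under FIFO: F F F . F . . . F F . . → 6 faults.
A − B = 5 − 6 = -1.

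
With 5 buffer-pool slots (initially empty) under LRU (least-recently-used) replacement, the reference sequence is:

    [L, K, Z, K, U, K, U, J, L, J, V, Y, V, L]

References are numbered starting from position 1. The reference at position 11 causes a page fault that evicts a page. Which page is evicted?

pos 1: L -> fault, frames {L}
pos 2: K -> fault, frames {L,K}
pos 3: Z -> fault, frames {L,K,Z}
pos 4: K -> hit
pos 5: U -> fault, frames {L,Z,K,U}
pos 6: K -> hit
pos 7: U -> hit
pos 8: J -> fault, frames {L,Z,K,U,J}
pos 9: L -> hit
pos 10: J -> hit
pos 11: V -> fault, evict Z, frames {K,U,L,J,V}
At position 11, page Z is evicted.

Z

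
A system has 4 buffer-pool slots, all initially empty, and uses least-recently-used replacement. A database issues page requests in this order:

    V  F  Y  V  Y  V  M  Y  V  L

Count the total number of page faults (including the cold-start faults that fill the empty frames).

5

V: miss, frames (V)
F: miss, frames (V F)
Y: miss, frames (V F Y)
V: hit
Y: hit
V: hit
M: miss, frames (F Y V M)
Y: hit
V: hit
L: miss, evict F, frames (M Y V L)
Page faults: 5.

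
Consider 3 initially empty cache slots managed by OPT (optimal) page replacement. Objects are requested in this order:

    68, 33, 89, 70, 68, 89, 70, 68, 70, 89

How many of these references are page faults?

68 -> miss, frames (68)
33 -> miss, frames (68 33)
89 -> miss, frames (68 33 89)
70 -> miss, evict 33, frames (68 89 70)
68 -> hit
89 -> hit
70 -> hit
68 -> hit
70 -> hit
89 -> hit
Page faults: 4.

4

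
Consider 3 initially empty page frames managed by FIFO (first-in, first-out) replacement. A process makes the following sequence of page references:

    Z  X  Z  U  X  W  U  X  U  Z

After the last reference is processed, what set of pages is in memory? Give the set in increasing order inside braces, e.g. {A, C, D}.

Z → miss, frames {Z}
X → miss, frames {Z,X}
Z → hit
U → miss, frames {Z,X,U}
X → hit
W → miss, evict Z, frames {X,U,W}
U → hit
X → hit
U → hit
Z → miss, evict X, frames {U,W,Z}

{U, W, Z}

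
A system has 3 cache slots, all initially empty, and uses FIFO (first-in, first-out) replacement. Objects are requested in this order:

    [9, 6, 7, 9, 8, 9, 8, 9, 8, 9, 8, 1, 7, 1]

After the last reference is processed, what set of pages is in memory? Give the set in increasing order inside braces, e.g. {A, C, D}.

{1, 7, 9}

9 → fault, frames (9)
6 → fault, frames (9 6)
7 → fault, frames (9 6 7)
9 → hit
8 → fault, evict 9, frames (6 7 8)
9 → fault, evict 6, frames (7 8 9)
8 → hit
9 → hit
8 → hit
9 → hit
8 → hit
1 → fault, evict 7, frames (8 9 1)
7 → fault, evict 8, frames (9 1 7)
1 → hit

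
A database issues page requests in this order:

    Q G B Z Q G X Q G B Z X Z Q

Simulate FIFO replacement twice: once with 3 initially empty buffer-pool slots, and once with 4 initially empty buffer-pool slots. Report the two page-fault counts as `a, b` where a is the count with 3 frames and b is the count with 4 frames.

10, 11

3 frames: F F F F F F F . . F F . . F → 10 faults.
4 frames: F F F F . . F F F F F F . F → 11 faults.
11 > 10: adding a frame increased faults — Belady's anomaly.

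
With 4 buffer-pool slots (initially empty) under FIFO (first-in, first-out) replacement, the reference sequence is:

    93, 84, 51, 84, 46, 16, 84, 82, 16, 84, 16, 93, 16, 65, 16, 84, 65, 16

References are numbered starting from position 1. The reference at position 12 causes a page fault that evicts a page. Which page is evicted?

pos 1: 93: fault, frames (93)
pos 2: 84: fault, frames (93 84)
pos 3: 51: fault, frames (93 84 51)
pos 4: 84: hit
pos 5: 46: fault, frames (93 84 51 46)
pos 6: 16: fault, evict 93, frames (84 51 46 16)
pos 7: 84: hit
pos 8: 82: fault, evict 84, frames (51 46 16 82)
pos 9: 16: hit
pos 10: 84: fault, evict 51, frames (46 16 82 84)
pos 11: 16: hit
pos 12: 93: fault, evict 46, frames (16 82 84 93)
At position 12, page 46 is evicted.

46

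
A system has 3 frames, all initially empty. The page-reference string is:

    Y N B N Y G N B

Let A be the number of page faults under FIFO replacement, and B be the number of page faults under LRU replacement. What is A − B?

-1

Under FIFO: F F F . . F . . → 4 faults.
Under LRU: F F F . . F . F → 5 faults.
A − B = 4 − 5 = -1.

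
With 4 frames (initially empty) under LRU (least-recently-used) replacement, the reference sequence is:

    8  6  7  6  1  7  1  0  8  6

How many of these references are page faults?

7

8: fault, frames [8]
6: fault, frames [8, 6]
7: fault, frames [8, 6, 7]
6: hit
1: fault, frames [8, 7, 6, 1]
7: hit
1: hit
0: fault, evict 8, frames [6, 7, 1, 0]
8: fault, evict 6, frames [7, 1, 0, 8]
6: fault, evict 7, frames [1, 0, 8, 6]
Page faults: 7.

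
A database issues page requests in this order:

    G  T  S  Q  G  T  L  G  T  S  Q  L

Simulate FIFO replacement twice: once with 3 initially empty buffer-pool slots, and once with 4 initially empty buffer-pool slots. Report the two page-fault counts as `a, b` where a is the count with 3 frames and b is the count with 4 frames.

9, 10

3 frames: F F F F F F F . . F F . → 9 faults.
4 frames: F F F F . . F F F F F F → 10 faults.
10 > 9: adding a frame increased faults — Belady's anomaly.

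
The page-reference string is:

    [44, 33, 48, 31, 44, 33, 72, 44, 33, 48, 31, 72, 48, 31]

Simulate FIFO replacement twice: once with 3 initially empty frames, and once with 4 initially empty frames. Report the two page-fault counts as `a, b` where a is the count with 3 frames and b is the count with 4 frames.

9, 10

3 frames: F F F F F F F . . F F . . . → 9 faults.
4 frames: F F F F . . F F F F F F . . → 10 faults.
10 > 9: adding a frame increased faults — Belady's anomaly.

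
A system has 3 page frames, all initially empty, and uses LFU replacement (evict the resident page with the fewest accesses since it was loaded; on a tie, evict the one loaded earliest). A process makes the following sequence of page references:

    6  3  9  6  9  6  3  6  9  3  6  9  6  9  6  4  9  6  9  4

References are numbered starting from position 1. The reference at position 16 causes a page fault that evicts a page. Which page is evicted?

pos 1: 6 → miss, frames (6)
pos 2: 3 → miss, frames (6 3)
pos 3: 9 → miss, frames (6 3 9)
pos 4: 6 → hit
pos 5: 9 → hit
pos 6: 6 → hit
pos 7: 3 → hit
pos 8: 6 → hit
pos 9: 9 → hit
pos 10: 3 → hit
pos 11: 6 → hit
pos 12: 9 → hit
pos 13: 6 → hit
pos 14: 9 → hit
pos 15: 6 → hit
pos 16: 4 → miss, evict 3, frames (6 9 4)
At position 16, page 3 is evicted.

3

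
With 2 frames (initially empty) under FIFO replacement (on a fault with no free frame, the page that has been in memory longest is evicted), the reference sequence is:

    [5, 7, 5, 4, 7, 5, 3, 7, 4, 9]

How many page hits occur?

5 → miss, frames (5)
7 → miss, frames (5 7)
5 → hit
4 → miss, evict 5, frames (7 4)
7 → hit
5 → miss, evict 7, frames (4 5)
3 → miss, evict 4, frames (5 3)
7 → miss, evict 5, frames (3 7)
4 → miss, evict 3, frames (7 4)
9 → miss, evict 7, frames (4 9)
Hits: 2.

2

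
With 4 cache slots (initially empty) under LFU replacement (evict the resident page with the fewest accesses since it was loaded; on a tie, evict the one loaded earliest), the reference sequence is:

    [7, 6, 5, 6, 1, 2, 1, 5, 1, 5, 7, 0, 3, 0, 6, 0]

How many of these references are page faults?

9

7 → fault, frames (7)
6 → fault, frames (7 6)
5 → fault, frames (7 6 5)
6 → hit
1 → fault, frames (7 6 5 1)
2 → fault, evict 7, frames (6 5 1 2)
1 → hit
5 → hit
1 → hit
5 → hit
7 → fault, evict 2, frames (6 5 1 7)
0 → fault, evict 7, frames (6 5 1 0)
3 → fault, evict 0, frames (6 5 1 3)
0 → fault, evict 3, frames (6 5 1 0)
6 → hit
0 → hit
Page faults: 9.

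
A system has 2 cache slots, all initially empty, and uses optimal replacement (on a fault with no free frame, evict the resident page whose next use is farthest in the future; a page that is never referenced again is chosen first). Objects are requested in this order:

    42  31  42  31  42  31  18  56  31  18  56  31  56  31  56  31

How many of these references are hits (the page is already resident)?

10

42 -> miss, frames (42)
31 -> miss, frames (42 31)
42 -> hit
31 -> hit
42 -> hit
31 -> hit
18 -> miss, evict 42, frames (31 18)
56 -> miss, evict 18, frames (31 56)
31 -> hit
18 -> miss, evict 31, frames (56 18)
56 -> hit
31 -> miss, evict 18, frames (56 31)
56 -> hit
31 -> hit
56 -> hit
31 -> hit
Hits: 10.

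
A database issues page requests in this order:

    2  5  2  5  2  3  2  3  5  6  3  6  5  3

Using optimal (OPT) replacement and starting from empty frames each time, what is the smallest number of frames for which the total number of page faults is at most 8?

f=1: 14 faults
f=2: 6 faults
f=3: 4 faults
f=4: 4 faults
Smallest f with faults ≤ 8 is 2.

2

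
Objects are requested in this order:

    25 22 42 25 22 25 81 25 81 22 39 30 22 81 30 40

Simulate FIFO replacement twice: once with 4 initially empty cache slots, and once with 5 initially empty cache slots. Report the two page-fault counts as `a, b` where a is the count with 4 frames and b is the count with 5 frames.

8, 7

4 frames: F F F . . . F . . . F F F . . F → 8 faults.
5 frames: F F F . . . F . . . F F . . . F → 7 faults.
7 < 8: adding a frame reduced faults, as is typical.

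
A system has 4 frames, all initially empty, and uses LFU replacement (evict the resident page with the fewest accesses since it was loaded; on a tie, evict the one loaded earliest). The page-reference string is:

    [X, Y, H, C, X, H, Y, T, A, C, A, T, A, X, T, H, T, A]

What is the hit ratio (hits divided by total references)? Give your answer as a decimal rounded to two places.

X -> miss, frames {X}
Y -> miss, frames {X,Y}
H -> miss, frames {X,Y,H}
C -> miss, frames {X,Y,H,C}
X -> hit
H -> hit
Y -> hit
T -> miss, evict C, frames {X,Y,H,T}
A -> miss, evict T, frames {X,Y,H,A}
C -> miss, evict A, frames {X,Y,H,C}
A -> miss, evict C, frames {X,Y,H,A}
T -> miss, evict A, frames {X,Y,H,T}
A -> miss, evict T, frames {X,Y,H,A}
X -> hit
T -> miss, evict A, frames {X,Y,H,T}
H -> hit
T -> hit
A -> miss, evict Y, frames {X,H,T,A}
Hits: 6 of 18 references → 6/18 = 0.3333.

0.33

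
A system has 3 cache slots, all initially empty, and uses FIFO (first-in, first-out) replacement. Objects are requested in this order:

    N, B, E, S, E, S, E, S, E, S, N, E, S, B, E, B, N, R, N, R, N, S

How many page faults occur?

10

N → fault, frames {N}
B → fault, frames {N,B}
E → fault, frames {N,B,E}
S → fault, evict N, frames {B,E,S}
E → hit
S → hit
E → hit
S → hit
E → hit
S → hit
N → fault, evict B, frames {E,S,N}
E → hit
S → hit
B → fault, evict E, frames {S,N,B}
E → fault, evict S, frames {N,B,E}
B → hit
N → hit
R → fault, evict N, frames {B,E,R}
N → fault, evict B, frames {E,R,N}
R → hit
N → hit
S → fault, evict E, frames {R,N,S}
Page faults: 10.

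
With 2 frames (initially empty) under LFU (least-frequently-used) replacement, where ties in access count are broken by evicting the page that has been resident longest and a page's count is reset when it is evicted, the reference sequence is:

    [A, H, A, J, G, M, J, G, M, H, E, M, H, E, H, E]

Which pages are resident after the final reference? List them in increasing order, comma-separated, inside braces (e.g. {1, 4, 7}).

{A, E}

A -> miss, frames (A)
H -> miss, frames (A H)
A -> hit
J -> miss, evict H, frames (A J)
G -> miss, evict J, frames (A G)
M -> miss, evict G, frames (A M)
J -> miss, evict M, frames (A J)
G -> miss, evict J, frames (A G)
M -> miss, evict G, frames (A M)
H -> miss, evict M, frames (A H)
E -> miss, evict H, frames (A E)
M -> miss, evict E, frames (A M)
H -> miss, evict M, frames (A H)
E -> miss, evict H, frames (A E)
H -> miss, evict E, frames (A H)
E -> miss, evict H, frames (A E)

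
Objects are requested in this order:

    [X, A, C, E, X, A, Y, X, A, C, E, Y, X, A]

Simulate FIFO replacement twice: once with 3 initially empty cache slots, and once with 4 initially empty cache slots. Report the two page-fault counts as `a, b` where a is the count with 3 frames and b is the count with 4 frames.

3 frames: F F F F F F F . . F F . F F → 11 faults.
4 frames: F F F F . . F F F F F F F F → 12 faults.
12 > 11: adding a frame increased faults — Belady's anomaly.

11, 12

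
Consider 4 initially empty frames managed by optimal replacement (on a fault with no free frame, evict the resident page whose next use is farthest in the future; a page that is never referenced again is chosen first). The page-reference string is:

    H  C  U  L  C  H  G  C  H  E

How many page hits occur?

4

H: miss, frames (H)
C: miss, frames (H C)
U: miss, frames (H C U)
L: miss, frames (H C U L)
C: hit
H: hit
G: miss, evict L, frames (H C U G)
C: hit
H: hit
E: miss, evict G, frames (H C U E)
Hits: 4.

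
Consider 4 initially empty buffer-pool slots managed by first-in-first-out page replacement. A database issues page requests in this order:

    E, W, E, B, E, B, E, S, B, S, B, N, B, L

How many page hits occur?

8

E -> fault, frames [E]
W -> fault, frames [E, W]
E -> hit
B -> fault, frames [E, W, B]
E -> hit
B -> hit
E -> hit
S -> fault, frames [E, W, B, S]
B -> hit
S -> hit
B -> hit
N -> fault, evict E, frames [W, B, S, N]
B -> hit
L -> fault, evict W, frames [B, S, N, L]
Hits: 8.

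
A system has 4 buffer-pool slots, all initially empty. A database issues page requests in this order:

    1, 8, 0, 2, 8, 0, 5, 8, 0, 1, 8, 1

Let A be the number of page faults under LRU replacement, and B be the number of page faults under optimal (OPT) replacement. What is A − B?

1

Under LRU: F F F F . . F . . F . . → 6 faults.
Under OPT: F F F F . . F . . . . . → 5 faults.
A − B = 6 − 5 = 1.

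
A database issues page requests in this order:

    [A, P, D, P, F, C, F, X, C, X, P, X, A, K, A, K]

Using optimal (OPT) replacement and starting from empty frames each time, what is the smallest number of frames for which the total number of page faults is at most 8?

f=1: 16 faults
f=2: 9 faults
f=3: 8 faults
f=4: 7 faults
f=5: 7 faults
f=6: 7 faults
f=7: 7 faults
Smallest f with faults ≤ 8 is 3.

3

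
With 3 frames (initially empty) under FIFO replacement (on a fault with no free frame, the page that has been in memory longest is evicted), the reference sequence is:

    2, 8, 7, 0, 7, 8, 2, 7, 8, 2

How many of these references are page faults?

6

2 → miss, frames {2}
8 → miss, frames {2,8}
7 → miss, frames {2,8,7}
0 → miss, evict 2, frames {8,7,0}
7 → hit
8 → hit
2 → miss, evict 8, frames {7,0,2}
7 → hit
8 → miss, evict 7, frames {0,2,8}
2 → hit
Page faults: 6.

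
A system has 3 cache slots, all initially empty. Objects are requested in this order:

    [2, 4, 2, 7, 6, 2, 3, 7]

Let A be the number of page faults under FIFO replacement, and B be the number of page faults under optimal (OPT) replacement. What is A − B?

Under FIFO: F F . F F F F F → 7 faults.
Under OPT: F F . F F . F . → 5 faults.
A − B = 7 − 5 = 2.

2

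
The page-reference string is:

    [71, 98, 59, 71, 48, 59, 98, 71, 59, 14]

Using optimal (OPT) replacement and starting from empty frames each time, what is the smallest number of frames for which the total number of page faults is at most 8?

f=1: 10 faults
f=2: 7 faults
f=3: 6 faults
f=4: 5 faults
f=5: 5 faults
Smallest f with faults ≤ 8 is 2.

2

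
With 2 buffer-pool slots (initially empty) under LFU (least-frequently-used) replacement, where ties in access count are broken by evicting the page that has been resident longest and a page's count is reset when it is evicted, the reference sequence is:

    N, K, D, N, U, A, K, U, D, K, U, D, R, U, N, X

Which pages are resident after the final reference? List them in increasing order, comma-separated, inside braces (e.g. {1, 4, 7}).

{N, X}

N -> fault, frames (N)
K -> fault, frames (N K)
D -> fault, evict N, frames (K D)
N -> fault, evict K, frames (D N)
U -> fault, evict D, frames (N U)
A -> fault, evict N, frames (U A)
K -> fault, evict U, frames (A K)
U -> fault, evict A, frames (K U)
D -> fault, evict K, frames (U D)
K -> fault, evict U, frames (D K)
U -> fault, evict D, frames (K U)
D -> fault, evict K, frames (U D)
R -> fault, evict U, frames (D R)
U -> fault, evict D, frames (R U)
N -> fault, evict R, frames (U N)
X -> fault, evict U, frames (N X)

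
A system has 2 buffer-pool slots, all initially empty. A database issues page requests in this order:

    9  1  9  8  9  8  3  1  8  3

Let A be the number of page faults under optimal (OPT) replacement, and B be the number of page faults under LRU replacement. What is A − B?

-1

Under OPT: F F . F . . F F . F → 6 faults.
Under LRU: F F . F . . F F F F → 7 faults.
A − B = 6 − 7 = -1.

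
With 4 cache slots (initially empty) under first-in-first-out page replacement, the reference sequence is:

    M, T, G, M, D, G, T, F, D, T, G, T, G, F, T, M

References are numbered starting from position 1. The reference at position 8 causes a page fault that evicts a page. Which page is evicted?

M

pos 1: M: fault, frames [M]
pos 2: T: fault, frames [M, T]
pos 3: G: fault, frames [M, T, G]
pos 4: M: hit
pos 5: D: fault, frames [M, T, G, D]
pos 6: G: hit
pos 7: T: hit
pos 8: F: fault, evict M, frames [T, G, D, F]
At position 8, page M is evicted.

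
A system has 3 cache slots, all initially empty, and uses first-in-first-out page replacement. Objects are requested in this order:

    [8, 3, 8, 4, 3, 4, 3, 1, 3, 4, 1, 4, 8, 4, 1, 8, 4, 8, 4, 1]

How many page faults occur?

8 -> fault, frames {8}
3 -> fault, frames {8,3}
8 -> hit
4 -> fault, frames {8,3,4}
3 -> hit
4 -> hit
3 -> hit
1 -> fault, evict 8, frames {3,4,1}
3 -> hit
4 -> hit
1 -> hit
4 -> hit
8 -> fault, evict 3, frames {4,1,8}
4 -> hit
1 -> hit
8 -> hit
4 -> hit
8 -> hit
4 -> hit
1 -> hit
Page faults: 5.

5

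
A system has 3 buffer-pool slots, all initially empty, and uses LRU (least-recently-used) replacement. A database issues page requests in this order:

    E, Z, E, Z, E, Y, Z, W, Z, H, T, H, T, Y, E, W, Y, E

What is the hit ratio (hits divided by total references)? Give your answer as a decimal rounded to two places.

E: fault, frames [E]
Z: fault, frames [E, Z]
E: hit
Z: hit
E: hit
Y: fault, frames [Z, E, Y]
Z: hit
W: fault, evict E, frames [Y, Z, W]
Z: hit
H: fault, evict Y, frames [W, Z, H]
T: fault, evict W, frames [Z, H, T]
H: hit
T: hit
Y: fault, evict Z, frames [H, T, Y]
E: fault, evict H, frames [T, Y, E]
W: fault, evict T, frames [Y, E, W]
Y: hit
E: hit
Hits: 9 of 18 references → 9/18 = 0.5000.

0.50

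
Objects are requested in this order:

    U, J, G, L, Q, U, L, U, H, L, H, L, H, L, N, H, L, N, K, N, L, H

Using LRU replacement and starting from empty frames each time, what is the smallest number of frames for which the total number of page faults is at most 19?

f=1: 22 faults
f=2: 16 faults
f=3: 10 faults
f=4: 9 faults
f=5: 8 faults
f=6: 8 faults
f=7: 8 faults
f=8: 8 faults
Smallest f with faults ≤ 19 is 2.

2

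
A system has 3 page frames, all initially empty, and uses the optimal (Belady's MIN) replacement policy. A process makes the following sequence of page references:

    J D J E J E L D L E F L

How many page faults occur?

J -> miss, frames (J)
D -> miss, frames (J D)
J -> hit
E -> miss, frames (J D E)
J -> hit
E -> hit
L -> miss, evict J, frames (D E L)
D -> hit
L -> hit
E -> hit
F -> miss, evict E, frames (D L F)
L -> hit
Page faults: 5.

5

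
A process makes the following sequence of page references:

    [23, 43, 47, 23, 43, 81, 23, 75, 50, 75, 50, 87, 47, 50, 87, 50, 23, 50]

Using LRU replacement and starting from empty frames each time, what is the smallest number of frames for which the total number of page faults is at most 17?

2

f=1: 18 faults
f=2: 14 faults
f=3: 9 faults
f=4: 9 faults
f=5: 8 faults
f=6: 8 faults
f=7: 7 faults
Smallest f with faults ≤ 17 is 2.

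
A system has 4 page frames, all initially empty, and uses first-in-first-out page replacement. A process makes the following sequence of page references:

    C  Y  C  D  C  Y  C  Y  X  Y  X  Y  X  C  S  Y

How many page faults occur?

5

C -> miss, frames {C}
Y -> miss, frames {C,Y}
C -> hit
D -> miss, frames {C,Y,D}
C -> hit
Y -> hit
C -> hit
Y -> hit
X -> miss, frames {C,Y,D,X}
Y -> hit
X -> hit
Y -> hit
X -> hit
C -> hit
S -> miss, evict C, frames {Y,D,X,S}
Y -> hit
Page faults: 5.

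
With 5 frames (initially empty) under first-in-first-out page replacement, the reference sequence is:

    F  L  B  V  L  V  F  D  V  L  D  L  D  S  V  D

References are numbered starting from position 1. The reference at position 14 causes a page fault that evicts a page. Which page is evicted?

F

pos 1: F: miss, frames [F]
pos 2: L: miss, frames [F, L]
pos 3: B: miss, frames [F, L, B]
pos 4: V: miss, frames [F, L, B, V]
pos 5: L: hit
pos 6: V: hit
pos 7: F: hit
pos 8: D: miss, frames [F, L, B, V, D]
pos 9: V: hit
pos 10: L: hit
pos 11: D: hit
pos 12: L: hit
pos 13: D: hit
pos 14: S: miss, evict F, frames [L, B, V, D, S]
At position 14, page F is evicted.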